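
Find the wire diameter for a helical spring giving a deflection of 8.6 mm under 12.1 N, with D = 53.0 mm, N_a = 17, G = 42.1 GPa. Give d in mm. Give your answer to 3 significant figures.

5.10 mm

Required rate k = F/δ = 12.1/8.6 = 1.407 N/mm
d = (8D³N_a·k / G)^(1/4) = (8·53.0³·17·1.407 / (42.1×10³))^0.25
  = (676.66)^0.25 = 5.1003 mm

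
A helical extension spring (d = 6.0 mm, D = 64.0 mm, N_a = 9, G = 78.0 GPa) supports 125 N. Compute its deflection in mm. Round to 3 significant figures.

23.3 mm

k = Gd⁴/(8D³N_a) = (78.0×10³)(6.0⁴)/(8·64.0³·9) = 5.3558 N/mm
δ = F/k = 125 / 5.3558 = 23.339 mm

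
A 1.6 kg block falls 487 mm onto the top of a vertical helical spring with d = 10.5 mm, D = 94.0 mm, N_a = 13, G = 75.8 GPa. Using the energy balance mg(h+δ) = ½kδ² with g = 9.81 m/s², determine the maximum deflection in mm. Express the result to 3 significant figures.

39.4 mm

k = Gd⁴/(8D³N_a) = (75.8×10³)(10.5⁴)/(8·94.0³·13) = 10.666 N/mm
W = mg = 1.6 × 9.81 = 15.696 N
½kδ² − Wδ − Wh = 0 → δ = (W + √(W² + 2kWh))/k
δ = (15.696 + √(246.36 + 163064))/10.666 = (15.696 + 404.12)/10.666 = 39.359 mm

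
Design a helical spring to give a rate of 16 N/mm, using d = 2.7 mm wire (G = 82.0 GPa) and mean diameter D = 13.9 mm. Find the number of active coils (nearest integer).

13

N_a = Gd⁴/(8D³k) = (82.0×10³ × 2.7⁴)/(8 × 13.9³ × 16)
    = 4.35782e+06 / 343759 = 12.68 → 13 coils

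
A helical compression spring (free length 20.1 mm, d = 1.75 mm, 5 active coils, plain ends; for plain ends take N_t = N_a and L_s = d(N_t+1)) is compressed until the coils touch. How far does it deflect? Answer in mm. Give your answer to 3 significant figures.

9.60 mm

N_t = 5; L_s = 1.75·6 = 10.5 mm
δ_solid = L₀ − L_s = 20.1 − 10.5 = 9.6 mm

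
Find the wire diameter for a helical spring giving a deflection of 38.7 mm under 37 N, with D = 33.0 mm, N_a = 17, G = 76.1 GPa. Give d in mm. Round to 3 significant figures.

Required rate k = F/δ = 37/38.7 = 0.95607 N/mm
d = (8D³N_a·k / G)^(1/4) = (8·33.0³·17·0.95607 / (76.1×10³))^0.25
  = (61.403)^0.25 = 2.7993 mm

2.80 mm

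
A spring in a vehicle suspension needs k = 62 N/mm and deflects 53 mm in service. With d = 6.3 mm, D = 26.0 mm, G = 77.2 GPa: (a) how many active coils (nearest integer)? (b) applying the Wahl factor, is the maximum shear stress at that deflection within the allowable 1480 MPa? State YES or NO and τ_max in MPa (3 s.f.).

(a) 14 coils; (b) YES, τ_max = 1200 MPa

N_a = Gd⁴/(8D³k) = (77.2×10³)(6.3⁴)/(8·26.0³·62) = 13.95 → N_a = 14
Actual rate k = Gd⁴/(8D³·14) = 61.779 N/mm
Working load F = kδ = 61.779·53 = 3274.3 N
C = 26.0/6.3 = 4.1270; K_W = (4C−1)/(4C−4)+0.615/C = 1.3889
τ_max = K_W·8FD/(πd³) = 1.3889·866.98 = 1204.1 MPa
τ_max ≤ 1480 MPa → acceptable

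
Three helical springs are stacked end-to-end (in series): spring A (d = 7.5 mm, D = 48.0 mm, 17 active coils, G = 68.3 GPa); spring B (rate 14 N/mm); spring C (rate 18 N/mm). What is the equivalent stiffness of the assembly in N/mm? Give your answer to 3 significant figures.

5.09 N/mm

k_A = Gd⁴/(8D³N_a) = (68.3×10³)(7.5⁴)/(8·48.0³·17) = 14.368 N/mm
Series: 1/k_eq = 1/14.368 + 1/14 + 1/18 = 0.19658; k_eq = 5.0869 N/mm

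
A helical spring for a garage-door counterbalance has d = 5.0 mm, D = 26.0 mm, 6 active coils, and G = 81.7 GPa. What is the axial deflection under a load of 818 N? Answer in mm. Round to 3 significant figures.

13.5 mm

k = Gd⁴/(8D³N_a) = (81.7×10³)(5.0⁴)/(8·26.0³·6) = 60.526 N/mm
δ = F/k = 818 / 60.526 = 13.515 mm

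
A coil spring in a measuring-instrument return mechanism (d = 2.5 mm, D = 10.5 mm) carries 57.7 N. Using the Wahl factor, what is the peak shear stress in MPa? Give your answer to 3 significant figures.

Spring index C = D/d = 10.5/2.5 = 4.2000
K_W = (4C−1)/(4C−4) + 0.615/C = 15.800/12.800 + 0.1464 = 1.3808
τ₀ = 8FD/(πd³) = 8·57.7·10.5/(π·2.5³) = 4846.8/49.087 = 98.738 MPa
τ_max = K·τ₀ = 1.3808 × 98.738 = 136.34 MPa

136 MPa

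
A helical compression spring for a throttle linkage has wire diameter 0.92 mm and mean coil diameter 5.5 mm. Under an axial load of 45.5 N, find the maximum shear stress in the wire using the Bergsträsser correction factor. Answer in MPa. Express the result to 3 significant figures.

1010 MPa

Spring index C = D/d = 5.5/0.92 = 5.9783
K_B = (4C+2)/(4C−3) = 25.913/20.913 = 1.2391
τ₀ = 8FD/(πd³) = 8·45.5·5.5/(π·0.92³) = 2002/2.4463 = 818.37 MPa
τ_max = K·τ₀ = 1.2391 × 818.37 = 1014 MPa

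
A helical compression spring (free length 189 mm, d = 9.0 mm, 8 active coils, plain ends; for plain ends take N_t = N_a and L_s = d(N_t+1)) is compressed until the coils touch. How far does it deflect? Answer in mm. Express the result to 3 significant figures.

N_t = 8; L_s = 9.0·9 = 81 mm
δ_solid = L₀ − L_s = 189 − 81 = 108 mm

108 mm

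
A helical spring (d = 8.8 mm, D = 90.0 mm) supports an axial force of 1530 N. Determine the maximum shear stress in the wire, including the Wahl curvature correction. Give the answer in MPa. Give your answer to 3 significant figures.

Spring index C = D/d = 90.0/8.8 = 10.2273
K_W = (4C−1)/(4C−4) + 0.615/C = 39.909/36.909 + 0.0601 = 1.1414
τ₀ = 8FD/(πd³) = 8·1530·90.0/(π·8.8³) = 1.1016e+06/2140.9 = 514.55 MPa
τ_max = K·τ₀ = 1.1414 × 514.55 = 587.31 MPa

587 MPa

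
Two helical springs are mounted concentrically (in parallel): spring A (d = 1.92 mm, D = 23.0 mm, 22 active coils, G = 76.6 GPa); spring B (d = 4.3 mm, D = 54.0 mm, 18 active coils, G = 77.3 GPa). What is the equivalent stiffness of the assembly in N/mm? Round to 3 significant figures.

k_A = Gd⁴/(8D³N_a) = (76.6×10³)(1.92⁴)/(8·23.0³·22) = 0.48611 N/mm
k_B = Gd⁴/(8D³N_a) = (77.3×10³)(4.3⁴)/(8·54.0³·18) = 1.1655 N/mm
Parallel: k_eq = 0.48611 + 1.1655 = 1.6516 N/mm

1.65 N/mm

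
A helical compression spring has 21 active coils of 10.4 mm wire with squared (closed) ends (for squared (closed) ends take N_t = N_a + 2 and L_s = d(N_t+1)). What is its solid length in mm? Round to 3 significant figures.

250 mm

squared (closed) ends: N_t = N_a + 2 = 21 + 2 = 23
L_s = d·(N_t+1) = 10.4 × 24 = 249.6 mm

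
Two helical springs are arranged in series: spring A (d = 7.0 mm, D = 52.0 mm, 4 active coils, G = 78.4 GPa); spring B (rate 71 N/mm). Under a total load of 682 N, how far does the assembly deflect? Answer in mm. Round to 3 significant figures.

25.9 mm

k_A = Gd⁴/(8D³N_a) = (78.4×10³)(7.0⁴)/(8·52.0³·4) = 41.836 N/mm
Series: 1/k_eq = 1/41.836 + 1/71 = 0.037987; k_eq = 26.324 N/mm
δ = F/k_eq = 682/26.324 = 25.907 mm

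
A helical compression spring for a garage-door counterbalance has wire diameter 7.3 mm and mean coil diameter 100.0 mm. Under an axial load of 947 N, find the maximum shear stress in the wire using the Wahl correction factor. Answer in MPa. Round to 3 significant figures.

684 MPa

Spring index C = D/d = 100.0/7.3 = 13.6986
K_W = (4C−1)/(4C−4) + 0.615/C = 53.795/50.795 + 0.0449 = 1.1040
τ₀ = 8FD/(πd³) = 8·947·100.0/(π·7.3³) = 757600/1222.1 = 619.9 MPa
τ_max = K·τ₀ = 1.1040 × 619.9 = 684.34 MPa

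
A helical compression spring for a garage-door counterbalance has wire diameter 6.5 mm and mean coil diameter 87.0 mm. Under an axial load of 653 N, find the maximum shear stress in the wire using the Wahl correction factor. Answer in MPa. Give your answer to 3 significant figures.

Spring index C = D/d = 87.0/6.5 = 13.3846
K_W = (4C−1)/(4C−4) + 0.615/C = 52.538/49.538 + 0.0459 = 1.1065
τ₀ = 8FD/(πd³) = 8·653·87.0/(π·6.5³) = 454488/862.76 = 526.78 MPa
τ_max = K·τ₀ = 1.1065 × 526.78 = 582.89 MPa

583 MPa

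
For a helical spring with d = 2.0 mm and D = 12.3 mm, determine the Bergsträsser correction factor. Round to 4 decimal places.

1.2315

C = D/d = 12.3/2.0 = 6.1500
K_B = (4C+2)/(4C−3) = 26.600/21.600 = 1.2315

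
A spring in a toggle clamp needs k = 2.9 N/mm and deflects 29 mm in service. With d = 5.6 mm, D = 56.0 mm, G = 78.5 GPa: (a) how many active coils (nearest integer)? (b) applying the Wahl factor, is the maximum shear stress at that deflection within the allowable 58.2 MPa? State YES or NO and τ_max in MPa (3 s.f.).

(a) 19 coils; (b) NO, τ_max = 78.0 MPa

N_a = Gd⁴/(8D³k) = (78.5×10³)(5.6⁴)/(8·56.0³·2.9) = 18.95 → N_a = 19
Actual rate k = Gd⁴/(8D³·19) = 2.8921 N/mm
Working load F = kδ = 2.8921·29 = 83.871 N
C = 56.0/5.6 = 10.0000; K_W = (4C−1)/(4C−4)+0.615/C = 1.1448
τ_max = K_W·8FD/(πd³) = 1.1448·68.105 = 77.968 MPa
τ_max > 58.2 MPa → exceeds allowable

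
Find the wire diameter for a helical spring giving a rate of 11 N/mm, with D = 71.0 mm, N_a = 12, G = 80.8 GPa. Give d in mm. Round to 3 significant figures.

d = (8D³N_a·k / G)^(1/4) = (8·71.0³·12·11 / (80.8×10³))^0.25
  = (4677.6)^0.25 = 8.2700 mm

8.27 mm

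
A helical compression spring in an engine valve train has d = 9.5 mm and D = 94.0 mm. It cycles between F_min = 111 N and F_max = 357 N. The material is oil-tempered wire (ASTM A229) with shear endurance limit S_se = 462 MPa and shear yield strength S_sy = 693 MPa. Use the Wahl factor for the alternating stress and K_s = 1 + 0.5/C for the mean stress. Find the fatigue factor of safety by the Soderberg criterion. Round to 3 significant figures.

5.43

C = D/d = 94.0/9.5 = 9.8947; K_W = (4C−1)/(4C−4)+0.615/C = 1.1465; K_s = 1+0.5/C = 1.0505
F_a = (F_max−F_min)/2 = 123 N; F_m = (F_max+F_min)/2 = 234 N
τ_a = K_W·8F_aD/(πd³) = 1.1465 × 34.34 = 39.37 MPa
τ_m = K_s·8F_mD/(πd³) = 1.0505 × 65.33 = 68.631 MPa
Soderberg: 1/n_f = τ_a/S_se + τ_m/S_sy = 39.37/462 + 68.631/693 = 0.08522 + 0.09904 = 0.18425
n_f = 1/0.18425 = 5.427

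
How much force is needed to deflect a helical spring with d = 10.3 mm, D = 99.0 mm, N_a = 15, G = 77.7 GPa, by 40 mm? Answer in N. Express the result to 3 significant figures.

k = Gd⁴/(8D³N_a) = (77.7×10³)(10.3⁴)/(8·99.0³·15) = 7.5107 N/mm
F = k·δ = 7.5107 × 40 = 300.43 N

300 N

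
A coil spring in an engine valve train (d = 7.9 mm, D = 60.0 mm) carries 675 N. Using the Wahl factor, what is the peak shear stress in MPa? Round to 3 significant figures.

250 MPa

Spring index C = D/d = 60.0/7.9 = 7.5949
K_W = (4C−1)/(4C−4) + 0.615/C = 29.380/26.380 + 0.0810 = 1.1947
τ₀ = 8FD/(πd³) = 8·675·60.0/(π·7.9³) = 324000/1548.9 = 209.18 MPa
τ_max = K·τ₀ = 1.1947 × 209.18 = 249.9 MPa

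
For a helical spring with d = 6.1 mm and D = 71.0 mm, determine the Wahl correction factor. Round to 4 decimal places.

1.1233

C = D/d = 71.0/6.1 = 11.6393
K_W = (4C−1)/(4C−4) + 0.615/C = 45.557/42.557 + 0.0528 = 1.1233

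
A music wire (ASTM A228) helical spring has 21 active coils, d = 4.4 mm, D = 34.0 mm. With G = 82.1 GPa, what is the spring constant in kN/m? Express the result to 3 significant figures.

k = Gd⁴/(8D³N_a) = (82.1×10³ × 4.4⁴) / (8 × 34.0³ × 21)
  = 3.07719e+07 / 6.60307e+06 = 4.6602 N/mm

4.66 kN/m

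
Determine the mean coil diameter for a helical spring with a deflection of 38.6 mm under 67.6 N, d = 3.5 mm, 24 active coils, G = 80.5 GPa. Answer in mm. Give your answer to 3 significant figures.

Required rate k = F/δ = 67.6/38.6 = 1.7513 N/mm
D = (Gd⁴/(8N_a·k))^(1/3) = (80.5×10³·3.5⁴/(8·24·1.7513))^(1/3)
  = (35925.9)^(1/3) = 32.9966 mm

33.0 mm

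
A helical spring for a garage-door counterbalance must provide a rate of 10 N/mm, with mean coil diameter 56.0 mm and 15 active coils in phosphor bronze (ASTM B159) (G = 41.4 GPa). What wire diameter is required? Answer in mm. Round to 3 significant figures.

d = (8D³N_a·k / G)^(1/4) = (8·56.0³·15·10 / (41.4×10³))^0.25
  = (5090.3)^0.25 = 8.4467 mm

8.45 mm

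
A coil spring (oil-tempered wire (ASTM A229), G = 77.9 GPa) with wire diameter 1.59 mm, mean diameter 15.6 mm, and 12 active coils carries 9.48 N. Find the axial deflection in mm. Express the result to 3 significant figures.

k = Gd⁴/(8D³N_a) = (77.9×10³)(1.59⁴)/(8·15.6³·12) = 1.3661 N/mm
δ = F/k = 9.48 / 1.3661 = 6.9395 mm

6.94 mm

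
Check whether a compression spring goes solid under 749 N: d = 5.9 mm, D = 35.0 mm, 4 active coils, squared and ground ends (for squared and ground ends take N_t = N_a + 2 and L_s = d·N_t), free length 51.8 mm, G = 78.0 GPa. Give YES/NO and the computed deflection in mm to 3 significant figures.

k = Gd⁴/(8D³N_a) = (78.0×10³)(5.9⁴)/(8·35.0³·4) = 68.889 N/mm
N_t = 6; L_s = 5.9·6 = 35.4 mm; δ_solid = L₀ − L_s = 51.8 − 35.4 = 16.4 mm
δ = F/k = 749/68.889 = 10.873 mm
δ < δ_solid → spring does not go solid

NO, δ = 10.9 mm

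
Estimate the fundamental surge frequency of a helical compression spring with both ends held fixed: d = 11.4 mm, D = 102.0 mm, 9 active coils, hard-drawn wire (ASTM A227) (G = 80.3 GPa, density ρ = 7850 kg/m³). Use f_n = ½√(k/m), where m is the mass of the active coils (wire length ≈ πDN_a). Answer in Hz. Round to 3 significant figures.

43.8 Hz

k = Gd⁴/(8D³N_a) = (80.3×10³)(11.4⁴)/(8·102.0³·9) = 17.75 N/mm = 17750 N/m
Wire length L = πDN_a = π·102.0·9 = 2884 mm
m = ρ·(πd²/4)·L = 7850 × 102.07×10⁻⁶ m² × 2.884 m = 2.3108 kg
f_n = ½√(k/m) = 0.5·√(17750/2.3108) = 0.5·√(7681.4) = 43.822 Hz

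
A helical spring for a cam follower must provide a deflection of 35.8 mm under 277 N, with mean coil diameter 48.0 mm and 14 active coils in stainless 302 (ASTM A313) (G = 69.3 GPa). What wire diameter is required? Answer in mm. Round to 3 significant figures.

6.10 mm

Required rate k = F/δ = 277/35.8 = 7.7374 N/mm
d = (8D³N_a·k / G)^(1/4) = (8·48.0³·14·7.7374 / (69.3×10³))^0.25
  = (1382.9)^0.25 = 6.0982 mm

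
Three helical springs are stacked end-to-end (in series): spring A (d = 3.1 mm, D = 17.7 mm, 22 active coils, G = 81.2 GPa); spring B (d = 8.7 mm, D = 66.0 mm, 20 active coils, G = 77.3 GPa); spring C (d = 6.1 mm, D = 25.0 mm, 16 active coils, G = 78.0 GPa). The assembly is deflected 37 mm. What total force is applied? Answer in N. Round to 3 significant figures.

147 N

k_A = Gd⁴/(8D³N_a) = (81.2×10³)(3.1⁴)/(8·17.7³·22) = 7.6837 N/mm
k_B = Gd⁴/(8D³N_a) = (77.3×10³)(8.7⁴)/(8·66.0³·20) = 9.6273 N/mm
k_C = Gd⁴/(8D³N_a) = (78.0×10³)(6.1⁴)/(8·25.0³·16) = 53.999 N/mm
Series: 1/k_eq = 1/7.6837 + 1/9.6273 + 1/53.999 = 0.25254; k_eq = 3.9598 N/mm
F = k_eq·δ = 3.9598·37 = 146.51 N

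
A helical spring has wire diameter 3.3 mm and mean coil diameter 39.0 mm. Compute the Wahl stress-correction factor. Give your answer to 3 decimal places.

C = D/d = 39.0/3.3 = 11.8182
K_W = (4C−1)/(4C−4) + 0.615/C = 46.273/43.273 + 0.0520 = 1.1214

1.121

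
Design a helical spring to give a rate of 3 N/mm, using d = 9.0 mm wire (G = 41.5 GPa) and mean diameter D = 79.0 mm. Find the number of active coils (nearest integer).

N_a = Gd⁴/(8D³k) = (41.5×10³ × 9.0⁴)/(8 × 79.0³ × 3)
    = 2.72282e+08 / 1.18329e+07 = 23.01 → 23 coils

23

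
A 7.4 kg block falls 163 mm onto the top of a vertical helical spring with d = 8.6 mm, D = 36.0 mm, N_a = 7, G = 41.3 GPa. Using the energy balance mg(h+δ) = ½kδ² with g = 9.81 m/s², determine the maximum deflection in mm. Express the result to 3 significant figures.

k = Gd⁴/(8D³N_a) = (41.3×10³)(8.6⁴)/(8·36.0³·7) = 86.467 N/mm
W = mg = 7.4 × 9.81 = 72.594 N
½kδ² − Wδ − Wh = 0 → δ = (W + √(W² + 2kWh))/k
δ = (72.594 + √(5269.9 + 2.04629e+06))/86.467 = (72.594 + 1432.3)/86.467 = 17.405 mm

17.4 mm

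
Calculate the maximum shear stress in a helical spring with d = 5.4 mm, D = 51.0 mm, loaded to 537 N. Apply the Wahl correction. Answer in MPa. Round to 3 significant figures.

511 MPa

Spring index C = D/d = 51.0/5.4 = 9.4444
K_W = (4C−1)/(4C−4) + 0.615/C = 36.778/33.778 + 0.0651 = 1.1539
τ₀ = 8FD/(πd³) = 8·537·51.0/(π·5.4³) = 219096/494.69 = 442.9 MPa
τ_max = K·τ₀ = 1.1539 × 442.9 = 511.07 MPa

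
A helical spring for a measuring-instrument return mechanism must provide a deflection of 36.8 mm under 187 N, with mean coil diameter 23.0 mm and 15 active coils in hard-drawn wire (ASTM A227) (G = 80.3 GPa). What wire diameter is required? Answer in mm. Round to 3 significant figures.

Required rate k = F/δ = 187/36.8 = 5.0815 N/mm
d = (8D³N_a·k / G)^(1/4) = (8·23.0³·15·5.0815 / (80.3×10³))^0.25
  = (92.394)^0.25 = 3.1004 mm

3.10 mm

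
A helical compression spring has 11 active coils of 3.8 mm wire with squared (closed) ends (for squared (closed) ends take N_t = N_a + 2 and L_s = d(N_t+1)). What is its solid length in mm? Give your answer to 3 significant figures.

53.2 mm

squared (closed) ends: N_t = N_a + 2 = 11 + 2 = 13
L_s = d·(N_t+1) = 3.8 × 14 = 53.2 mm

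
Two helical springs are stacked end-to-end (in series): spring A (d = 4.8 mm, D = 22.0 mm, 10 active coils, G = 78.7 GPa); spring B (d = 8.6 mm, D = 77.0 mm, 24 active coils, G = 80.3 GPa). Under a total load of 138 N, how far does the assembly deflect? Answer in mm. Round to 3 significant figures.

k_A = Gd⁴/(8D³N_a) = (78.7×10³)(4.8⁴)/(8·22.0³·10) = 49.044 N/mm
k_B = Gd⁴/(8D³N_a) = (80.3×10³)(8.6⁴)/(8·77.0³·24) = 5.0111 N/mm
Series: 1/k_eq = 1/49.044 + 1/5.0111 = 0.21995; k_eq = 4.5466 N/mm
δ = F/k_eq = 138/4.5466 = 30.353 mm

30.4 mm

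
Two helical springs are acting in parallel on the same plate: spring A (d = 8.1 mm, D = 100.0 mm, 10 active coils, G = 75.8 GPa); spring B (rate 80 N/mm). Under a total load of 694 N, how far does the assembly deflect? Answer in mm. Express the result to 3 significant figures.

8.25 mm

k_A = Gd⁴/(8D³N_a) = (75.8×10³)(8.1⁴)/(8·100.0³·10) = 4.0787 N/mm
Parallel: k_eq = 4.0787 + 80 = 84.079 N/mm
δ = F/k_eq = 694/84.079 = 8.2542 mm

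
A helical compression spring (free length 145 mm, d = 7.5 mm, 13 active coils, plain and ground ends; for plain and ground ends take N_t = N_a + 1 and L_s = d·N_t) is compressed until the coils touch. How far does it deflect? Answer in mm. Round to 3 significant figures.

N_t = 14; L_s = 7.5·14 = 105 mm
δ_solid = L₀ − L_s = 145 − 105 = 40 mm

40.0 mm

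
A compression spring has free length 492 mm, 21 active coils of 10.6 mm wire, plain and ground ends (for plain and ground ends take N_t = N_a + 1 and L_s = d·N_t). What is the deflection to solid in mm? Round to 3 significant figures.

259 mm

N_t = 22; L_s = 10.6·22 = 233.2 mm
δ_solid = L₀ − L_s = 492 − 233.2 = 258.8 mm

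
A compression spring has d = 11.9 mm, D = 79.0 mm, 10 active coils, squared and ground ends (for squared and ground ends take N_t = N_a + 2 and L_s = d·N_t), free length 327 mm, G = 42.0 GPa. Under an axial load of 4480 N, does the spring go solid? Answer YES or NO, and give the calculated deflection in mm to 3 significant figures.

YES, δ = 210 mm

k = Gd⁴/(8D³N_a) = (42.0×10³)(11.9⁴)/(8·79.0³·10) = 21.353 N/mm
N_t = 12; L_s = 11.9·12 = 142.8 mm; δ_solid = L₀ − L_s = 327 − 142.8 = 184.2 mm
δ = F/k = 4480/21.353 = 209.8 mm
δ ≥ δ_solid → spring goes solid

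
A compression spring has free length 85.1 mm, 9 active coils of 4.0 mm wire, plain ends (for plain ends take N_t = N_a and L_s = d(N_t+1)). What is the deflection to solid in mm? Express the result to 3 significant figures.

45.1 mm

N_t = 9; L_s = 4.0·10 = 40 mm
δ_solid = L₀ − L_s = 85.1 − 40 = 45.1 mm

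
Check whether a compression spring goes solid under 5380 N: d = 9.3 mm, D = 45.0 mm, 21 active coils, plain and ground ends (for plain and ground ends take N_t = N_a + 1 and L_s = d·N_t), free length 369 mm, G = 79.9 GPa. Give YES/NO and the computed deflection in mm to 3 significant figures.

NO, δ = 138 mm

k = Gd⁴/(8D³N_a) = (79.9×10³)(9.3⁴)/(8·45.0³·21) = 39.042 N/mm
N_t = 22; L_s = 9.3·22 = 204.6 mm; δ_solid = L₀ − L_s = 369 − 204.6 = 164.4 mm
δ = F/k = 5380/39.042 = 137.8 mm
δ < δ_solid → spring does not go solid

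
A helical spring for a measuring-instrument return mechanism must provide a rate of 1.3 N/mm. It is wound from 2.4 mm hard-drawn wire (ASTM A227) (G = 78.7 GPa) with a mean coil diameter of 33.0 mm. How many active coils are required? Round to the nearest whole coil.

N_a = Gd⁴/(8D³k) = (78.7×10³ × 2.4⁴)/(8 × 33.0³ × 1.3)
    = 2.61108e+06 / 373745 = 6.986 → 7 coils

7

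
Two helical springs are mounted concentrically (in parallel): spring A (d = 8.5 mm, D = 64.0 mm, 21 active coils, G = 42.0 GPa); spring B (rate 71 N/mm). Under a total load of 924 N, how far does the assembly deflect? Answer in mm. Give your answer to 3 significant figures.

12.2 mm

k_A = Gd⁴/(8D³N_a) = (42.0×10³)(8.5⁴)/(8·64.0³·21) = 4.9782 N/mm
Parallel: k_eq = 4.9782 + 71 = 75.978 N/mm
δ = F/k_eq = 924/75.978 = 12.161 mm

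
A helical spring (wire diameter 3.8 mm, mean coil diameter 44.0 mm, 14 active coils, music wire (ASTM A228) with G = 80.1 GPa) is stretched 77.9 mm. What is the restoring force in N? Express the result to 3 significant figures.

k = Gd⁴/(8D³N_a) = (80.1×10³)(3.8⁴)/(8·44.0³·14) = 1.7506 N/mm
F = k·δ = 1.7506 × 77.9 = 136.37 N

136 N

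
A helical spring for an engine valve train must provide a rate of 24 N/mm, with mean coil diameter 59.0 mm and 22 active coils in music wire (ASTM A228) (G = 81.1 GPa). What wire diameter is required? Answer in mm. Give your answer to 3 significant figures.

d = (8D³N_a·k / G)^(1/4) = (8·59.0³·22·24 / (81.1×10³))^0.25
  = (10697)^0.25 = 10.1699 mm

10.2 mm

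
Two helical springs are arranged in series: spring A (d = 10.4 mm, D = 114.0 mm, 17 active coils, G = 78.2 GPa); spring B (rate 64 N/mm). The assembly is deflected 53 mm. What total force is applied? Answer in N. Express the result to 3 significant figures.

k_A = Gd⁴/(8D³N_a) = (78.2×10³)(10.4⁴)/(8·114.0³·17) = 4.5403 N/mm
Series: 1/k_eq = 1/4.5403 + 1/64 = 0.23587; k_eq = 4.2396 N/mm
F = k_eq·δ = 4.2396·53 = 224.7 N

225 N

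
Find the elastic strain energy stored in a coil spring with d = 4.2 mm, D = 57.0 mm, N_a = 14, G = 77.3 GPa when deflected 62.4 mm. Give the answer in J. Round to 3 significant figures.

2.26 J

k = Gd⁴/(8D³N_a) = (77.3×10³)(4.2⁴)/(8·57.0³·14) = 1.1597 N/mm
U = ½kδ² = 0.5 × 1.1597 × 62.4² = 2257.7 N·mm = 2.2577 J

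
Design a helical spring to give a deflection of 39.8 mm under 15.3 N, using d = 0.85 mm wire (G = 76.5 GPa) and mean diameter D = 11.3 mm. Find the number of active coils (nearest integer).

Required rate k = F/δ = 15.3/39.8 = 0.38442 N/mm
N_a = Gd⁴/(8D³k) = (76.5×10³ × 0.85⁴)/(8 × 11.3³ × 0.38442)
    = 39933.5 / 4437.45 = 8.999 → 9 coils

9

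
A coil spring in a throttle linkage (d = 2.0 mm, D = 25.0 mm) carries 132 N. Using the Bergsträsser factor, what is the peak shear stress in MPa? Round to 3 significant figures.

1160 MPa

Spring index C = D/d = 25.0/2.0 = 12.5000
K_B = (4C+2)/(4C−3) = 52.000/47.000 = 1.1064
τ₀ = 8FD/(πd³) = 8·132·25.0/(π·2.0³) = 26400/25.133 = 1050.4 MPa
τ_max = K·τ₀ = 1.1064 × 1050.4 = 1162.2 MPa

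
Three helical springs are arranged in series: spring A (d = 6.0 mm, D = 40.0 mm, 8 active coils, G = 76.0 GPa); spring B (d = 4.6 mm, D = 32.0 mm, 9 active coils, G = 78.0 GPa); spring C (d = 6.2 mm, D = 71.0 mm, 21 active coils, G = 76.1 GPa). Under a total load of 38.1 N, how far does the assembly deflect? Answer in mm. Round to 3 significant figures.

k_A = Gd⁴/(8D³N_a) = (76.0×10³)(6.0⁴)/(8·40.0³·8) = 24.047 N/mm
k_B = Gd⁴/(8D³N_a) = (78.0×10³)(4.6⁴)/(8·32.0³·9) = 14.803 N/mm
k_C = Gd⁴/(8D³N_a) = (76.1×10³)(6.2⁴)/(8·71.0³·21) = 1.8701 N/mm
Series: 1/k_eq = 1/24.047 + 1/14.803 + 1/1.8701 = 0.64387; k_eq = 1.5531 N/mm
δ = F/k_eq = 38.1/1.5531 = 24.531 mm

24.5 mm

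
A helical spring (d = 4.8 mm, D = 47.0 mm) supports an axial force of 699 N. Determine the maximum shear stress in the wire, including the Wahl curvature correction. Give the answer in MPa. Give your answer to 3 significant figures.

Spring index C = D/d = 47.0/4.8 = 9.7917
K_W = (4C−1)/(4C−4) + 0.615/C = 38.167/35.167 + 0.0628 = 1.1481
τ₀ = 8FD/(πd³) = 8·699·47.0/(π·4.8³) = 262824/347.44 = 756.47 MPa
τ_max = K·τ₀ = 1.1481 × 756.47 = 868.52 MPa

869 MPa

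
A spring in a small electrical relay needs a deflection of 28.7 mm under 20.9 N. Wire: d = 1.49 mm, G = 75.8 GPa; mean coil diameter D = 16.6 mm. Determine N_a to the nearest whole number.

Required rate k = F/δ = 20.9/28.7 = 0.72822 N/mm
N_a = Gd⁴/(8D³k) = (75.8×10³ × 1.49⁴)/(8 × 16.6³ × 0.72822)
    = 373606 / 26648.9 = 14.02 → 14 coils

14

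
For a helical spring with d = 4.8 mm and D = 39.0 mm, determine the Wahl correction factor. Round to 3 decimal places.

C = D/d = 39.0/4.8 = 8.1250
K_W = (4C−1)/(4C−4) + 0.615/C = 31.500/28.500 + 0.0757 = 1.1810

1.181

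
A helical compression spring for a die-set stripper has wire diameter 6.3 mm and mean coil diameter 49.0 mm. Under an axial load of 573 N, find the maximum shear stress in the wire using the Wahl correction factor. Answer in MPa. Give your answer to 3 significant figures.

Spring index C = D/d = 49.0/6.3 = 7.7778
K_W = (4C−1)/(4C−4) + 0.615/C = 30.111/27.111 + 0.0791 = 1.1897
τ₀ = 8FD/(πd³) = 8·573·49.0/(π·6.3³) = 224616/785.55 = 285.94 MPa
τ_max = K·τ₀ = 1.1897 × 285.94 = 340.19 MPa

340 MPa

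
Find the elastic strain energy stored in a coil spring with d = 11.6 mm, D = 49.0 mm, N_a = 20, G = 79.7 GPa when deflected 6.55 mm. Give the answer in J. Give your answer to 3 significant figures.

1.64 J

k = Gd⁴/(8D³N_a) = (79.7×10³)(11.6⁴)/(8·49.0³·20) = 76.662 N/mm
U = ½kδ² = 0.5 × 76.662 × 6.55² = 1644.5 N·mm = 1.6445 J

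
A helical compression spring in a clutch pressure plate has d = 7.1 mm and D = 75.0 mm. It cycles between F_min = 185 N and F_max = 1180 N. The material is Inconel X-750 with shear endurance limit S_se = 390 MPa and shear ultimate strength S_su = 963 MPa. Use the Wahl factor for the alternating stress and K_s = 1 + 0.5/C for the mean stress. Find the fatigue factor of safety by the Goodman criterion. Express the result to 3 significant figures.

C = D/d = 75.0/7.1 = 10.5634; K_W = (4C−1)/(4C−4)+0.615/C = 1.1366; K_s = 1+0.5/C = 1.0473
F_a = (F_max−F_min)/2 = 497.5 N; F_m = (F_max+F_min)/2 = 682.5 N
τ_a = K_W·8F_aD/(πd³) = 1.1366 × 265.47 = 301.75 MPa
τ_m = K_s·8F_mD/(πd³) = 1.0473 × 364.19 = 381.43 MPa
Goodman: 1/n_f = τ_a/S_se + τ_m/S_su = 301.75/390 + 381.43/963 = 0.77371 + 0.39608 = 1.1698
n_f = 1/1.1698 = 0.8548

0.855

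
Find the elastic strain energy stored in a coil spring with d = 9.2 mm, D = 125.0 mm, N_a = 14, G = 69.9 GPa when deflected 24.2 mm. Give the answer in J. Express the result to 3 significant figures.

k = Gd⁴/(8D³N_a) = (69.9×10³)(9.2⁴)/(8·125.0³·14) = 2.2892 N/mm
U = ½kδ² = 0.5 × 2.2892 × 24.2² = 670.32 N·mm = 0.67032 J

0.670 J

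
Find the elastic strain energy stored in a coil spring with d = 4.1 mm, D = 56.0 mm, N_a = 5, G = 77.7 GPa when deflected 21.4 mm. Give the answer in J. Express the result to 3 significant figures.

k = Gd⁴/(8D³N_a) = (77.7×10³)(4.1⁴)/(8·56.0³·5) = 3.1256 N/mm
U = ½kδ² = 0.5 × 3.1256 × 21.4² = 715.7 N·mm = 0.7157 J

0.716 J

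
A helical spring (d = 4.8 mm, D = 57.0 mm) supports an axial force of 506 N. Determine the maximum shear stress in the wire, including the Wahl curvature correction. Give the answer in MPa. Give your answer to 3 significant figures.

Spring index C = D/d = 57.0/4.8 = 11.8750
K_W = (4C−1)/(4C−4) + 0.615/C = 46.500/43.500 + 0.0518 = 1.1208
τ₀ = 8FD/(πd³) = 8·506·57.0/(π·4.8³) = 230736/347.44 = 664.11 MPa
τ_max = K·τ₀ = 1.1208 × 664.11 = 744.31 MPa

744 MPa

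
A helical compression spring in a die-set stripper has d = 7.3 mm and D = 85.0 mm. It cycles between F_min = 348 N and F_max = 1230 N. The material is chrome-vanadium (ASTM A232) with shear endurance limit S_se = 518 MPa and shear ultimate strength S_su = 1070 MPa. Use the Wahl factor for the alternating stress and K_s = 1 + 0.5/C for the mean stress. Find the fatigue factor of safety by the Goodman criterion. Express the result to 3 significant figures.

C = D/d = 85.0/7.3 = 11.6438; K_W = (4C−1)/(4C−4)+0.615/C = 1.1233; K_s = 1+0.5/C = 1.0429
F_a = (F_max−F_min)/2 = 441 N; F_m = (F_max+F_min)/2 = 789 N
τ_a = K_W·8F_aD/(πd³) = 1.1233 × 245.37 = 275.62 MPa
τ_m = K_s·8F_mD/(πd³) = 1.0429 × 439 = 457.85 MPa
Goodman: 1/n_f = τ_a/S_se + τ_m/S_su = 275.62/518 + 457.85/1070 = 0.53209 + 0.42790 = 0.95999
n_f = 1/0.95999 = 1.042

1.04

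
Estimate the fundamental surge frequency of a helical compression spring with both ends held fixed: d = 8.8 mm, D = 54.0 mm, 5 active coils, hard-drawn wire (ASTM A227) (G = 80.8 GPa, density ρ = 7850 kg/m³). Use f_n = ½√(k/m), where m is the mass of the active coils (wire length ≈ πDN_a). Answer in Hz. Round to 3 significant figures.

k = Gd⁴/(8D³N_a) = (80.8×10³)(8.8⁴)/(8·54.0³·5) = 76.931 N/mm = 76931 N/m
Wire length L = πDN_a = π·54.0·5 = 848.23 mm
m = ρ·(πd²/4)·L = 7850 × 60.821×10⁻⁶ m² × 0.84823 m = 0.40498 kg
f_n = ½√(k/m) = 0.5·√(76931/0.40498) = 0.5·√(1.8996e+05) = 217.92 Hz

218 Hz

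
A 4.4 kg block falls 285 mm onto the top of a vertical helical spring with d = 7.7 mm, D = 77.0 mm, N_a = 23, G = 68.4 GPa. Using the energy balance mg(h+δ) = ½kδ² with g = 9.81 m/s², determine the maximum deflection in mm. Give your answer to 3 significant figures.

109 mm

k = Gd⁴/(8D³N_a) = (68.4×10³)(7.7⁴)/(8·77.0³·23) = 2.8624 N/mm
W = mg = 4.4 × 9.81 = 43.164 N
½kδ² − Wδ − Wh = 0 → δ = (W + √(W² + 2kWh))/k
δ = (43.164 + √(1863.1 + 70424.8))/2.8624 = (43.164 + 268.86)/2.8624 = 109.01 mm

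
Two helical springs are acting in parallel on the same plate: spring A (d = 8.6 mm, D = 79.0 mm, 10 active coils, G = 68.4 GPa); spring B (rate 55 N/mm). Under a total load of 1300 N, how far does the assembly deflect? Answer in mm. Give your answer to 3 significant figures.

k_A = Gd⁴/(8D³N_a) = (68.4×10³)(8.6⁴)/(8·79.0³·10) = 9.4859 N/mm
Parallel: k_eq = 9.4859 + 55 = 64.486 N/mm
δ = F/k_eq = 1300/64.486 = 20.159 mm

20.2 mm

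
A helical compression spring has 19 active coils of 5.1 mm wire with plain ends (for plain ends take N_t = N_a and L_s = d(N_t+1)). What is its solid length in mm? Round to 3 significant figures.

102 mm

plain ends: N_t = N_a = 19
L_s = d·(N_t+1) = 5.1 × 20 = 102 mm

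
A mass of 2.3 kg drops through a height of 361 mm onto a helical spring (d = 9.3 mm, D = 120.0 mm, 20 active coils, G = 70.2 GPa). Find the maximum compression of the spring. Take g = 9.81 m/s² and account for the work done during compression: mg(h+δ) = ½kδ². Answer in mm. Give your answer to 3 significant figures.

k = Gd⁴/(8D³N_a) = (70.2×10³)(9.3⁴)/(8·120.0³·20) = 1.8994 N/mm
W = mg = 2.3 × 9.81 = 22.563 N
½kδ² − Wδ − Wh = 0 → δ = (W + √(W² + 2kWh))/k
δ = (22.563 + √(509.09 + 30941.3))/1.8994 = (22.563 + 177.34)/1.8994 = 105.25 mm

105 mm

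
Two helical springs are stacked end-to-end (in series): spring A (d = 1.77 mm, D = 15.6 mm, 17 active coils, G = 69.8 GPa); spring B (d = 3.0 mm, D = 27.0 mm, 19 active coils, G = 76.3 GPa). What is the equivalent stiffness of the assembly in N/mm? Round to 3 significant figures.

k_A = Gd⁴/(8D³N_a) = (69.8×10³)(1.77⁴)/(8·15.6³·17) = 1.3269 N/mm
k_B = Gd⁴/(8D³N_a) = (76.3×10³)(3.0⁴)/(8·27.0³·19) = 2.0657 N/mm
Series: 1/k_eq = 1/1.3269 + 1/2.0657 = 1.2377; k_eq = 0.80793 N/mm

0.808 N/mm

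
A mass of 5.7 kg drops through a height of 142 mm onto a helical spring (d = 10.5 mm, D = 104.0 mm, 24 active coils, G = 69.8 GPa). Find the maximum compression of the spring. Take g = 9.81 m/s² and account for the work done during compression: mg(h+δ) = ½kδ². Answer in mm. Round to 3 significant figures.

79.4 mm

k = Gd⁴/(8D³N_a) = (69.8×10³)(10.5⁴)/(8·104.0³·24) = 3.9284 N/mm
W = mg = 5.7 × 9.81 = 55.917 N
½kδ² − Wδ − Wh = 0 → δ = (W + √(W² + 2kWh))/k
δ = (55.917 + √(3126.7 + 62384.1))/3.9284 = (55.917 + 255.95)/3.9284 = 79.389 mm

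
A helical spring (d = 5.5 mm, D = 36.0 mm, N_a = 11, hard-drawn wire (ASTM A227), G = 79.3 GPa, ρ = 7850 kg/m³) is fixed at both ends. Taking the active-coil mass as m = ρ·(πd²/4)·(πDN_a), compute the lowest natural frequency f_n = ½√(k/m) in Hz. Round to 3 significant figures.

138 Hz

k = Gd⁴/(8D³N_a) = (79.3×10³)(5.5⁴)/(8·36.0³·11) = 17.674 N/mm = 17674 N/m
Wire length L = πDN_a = π·36.0·11 = 1244.1 mm
m = ρ·(πd²/4)·L = 7850 × 23.758×10⁻⁶ m² × 1.2441 m = 0.23202 kg
f_n = ½√(k/m) = 0.5·√(17674/0.23202) = 0.5·√(76173) = 138 Hz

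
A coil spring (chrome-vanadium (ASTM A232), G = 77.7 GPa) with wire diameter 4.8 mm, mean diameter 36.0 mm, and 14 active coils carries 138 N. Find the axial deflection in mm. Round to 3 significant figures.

17.5 mm

k = Gd⁴/(8D³N_a) = (77.7×10³)(4.8⁴)/(8·36.0³·14) = 7.8933 N/mm
δ = F/k = 138 / 7.8933 = 17.483 mm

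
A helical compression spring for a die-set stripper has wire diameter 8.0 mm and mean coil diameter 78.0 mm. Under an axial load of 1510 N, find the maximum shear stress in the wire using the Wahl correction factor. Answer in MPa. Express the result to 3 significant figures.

Spring index C = D/d = 78.0/8.0 = 9.7500
K_W = (4C−1)/(4C−4) + 0.615/C = 38.000/35.000 + 0.0631 = 1.1488
τ₀ = 8FD/(πd³) = 8·1510·78.0/(π·8.0³) = 942240/1608.5 = 585.79 MPa
τ_max = K·τ₀ = 1.1488 × 585.79 = 672.95 MPa

673 MPa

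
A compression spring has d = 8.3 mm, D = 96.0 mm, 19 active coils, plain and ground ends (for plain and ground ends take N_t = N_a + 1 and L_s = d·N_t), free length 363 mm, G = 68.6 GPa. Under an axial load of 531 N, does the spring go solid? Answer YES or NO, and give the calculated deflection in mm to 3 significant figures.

k = Gd⁴/(8D³N_a) = (68.6×10³)(8.3⁴)/(8·96.0³·19) = 2.4209 N/mm
N_t = 20; L_s = 8.3·20 = 166 mm; δ_solid = L₀ − L_s = 363 − 166 = 197 mm
δ = F/k = 531/2.4209 = 219.34 mm
δ ≥ δ_solid → spring goes solid

YES, δ = 219 mm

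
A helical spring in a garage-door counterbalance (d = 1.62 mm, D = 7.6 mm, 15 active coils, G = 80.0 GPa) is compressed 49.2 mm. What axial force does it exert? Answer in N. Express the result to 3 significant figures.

k = Gd⁴/(8D³N_a) = (80.0×10³)(1.62⁴)/(8·7.6³·15) = 10.46 N/mm
F = k·δ = 10.46 × 49.2 = 514.63 N

515 N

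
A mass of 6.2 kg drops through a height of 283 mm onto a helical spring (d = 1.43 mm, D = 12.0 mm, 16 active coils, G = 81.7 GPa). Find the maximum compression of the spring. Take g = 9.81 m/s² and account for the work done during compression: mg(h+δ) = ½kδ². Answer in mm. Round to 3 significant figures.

k = Gd⁴/(8D³N_a) = (81.7×10³)(1.43⁴)/(8·12.0³·16) = 1.5446 N/mm
W = mg = 6.2 × 9.81 = 60.822 N
½kδ² − Wδ − Wh = 0 → δ = (W + √(W² + 2kWh))/k
δ = (60.822 + √(3699.3 + 53172.8))/1.5446 = (60.822 + 238.48)/1.5446 = 193.77 mm

194 mm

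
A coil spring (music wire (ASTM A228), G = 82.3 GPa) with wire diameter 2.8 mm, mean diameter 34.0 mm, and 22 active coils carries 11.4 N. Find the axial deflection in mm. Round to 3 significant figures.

k = Gd⁴/(8D³N_a) = (82.3×10³)(2.8⁴)/(8·34.0³·22) = 0.73128 N/mm
δ = F/k = 11.4 / 0.73128 = 15.589 mm

15.6 mm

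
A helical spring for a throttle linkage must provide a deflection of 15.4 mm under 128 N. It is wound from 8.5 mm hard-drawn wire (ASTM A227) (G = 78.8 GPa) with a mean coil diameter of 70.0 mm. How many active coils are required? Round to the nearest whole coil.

Required rate k = F/δ = 128/15.4 = 8.3117 N/mm
N_a = Gd⁴/(8D³k) = (78.8×10³ × 8.5⁴)/(8 × 70.0³ × 8.3117)
    = 4.11341e+08 / 2.28073e+07 = 18.04 → 18 coils

18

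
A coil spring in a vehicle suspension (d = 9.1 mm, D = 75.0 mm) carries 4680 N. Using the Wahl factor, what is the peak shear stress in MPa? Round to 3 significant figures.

Spring index C = D/d = 75.0/9.1 = 8.2418
K_W = (4C−1)/(4C−4) + 0.615/C = 31.967/28.967 + 0.0746 = 1.1782
τ₀ = 8FD/(πd³) = 8·4680·75.0/(π·9.1³) = 2.808e+06/2367.4 = 1186.1 MPa
τ_max = K·τ₀ = 1.1782 × 1186.1 = 1397.5 MPa

1400 MPa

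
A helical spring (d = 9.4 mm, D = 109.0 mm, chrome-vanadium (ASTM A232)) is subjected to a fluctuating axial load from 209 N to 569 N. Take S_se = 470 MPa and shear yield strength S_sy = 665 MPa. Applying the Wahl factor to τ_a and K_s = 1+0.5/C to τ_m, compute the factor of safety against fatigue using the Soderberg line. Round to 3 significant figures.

C = D/d = 109.0/9.4 = 11.5957; K_W = (4C−1)/(4C−4)+0.615/C = 1.1238; K_s = 1+0.5/C = 1.0431
F_a = (F_max−F_min)/2 = 180 N; F_m = (F_max+F_min)/2 = 389 N
τ_a = K_W·8F_aD/(πd³) = 1.1238 × 60.153 = 67.601 MPa
τ_m = K_s·8F_mD/(πd³) = 1.0431 × 130 = 135.6 MPa
Soderberg: 1/n_f = τ_a/S_se + τ_m/S_sy = 67.601/470 + 135.6/665 = 0.14383 + 0.20391 = 0.34774
n_f = 1/0.34774 = 2.876

2.88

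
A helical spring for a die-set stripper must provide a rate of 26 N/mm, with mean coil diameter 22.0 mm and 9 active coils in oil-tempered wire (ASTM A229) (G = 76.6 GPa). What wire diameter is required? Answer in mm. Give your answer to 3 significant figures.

d = (8D³N_a·k / G)^(1/4) = (8·22.0³·9·26 / (76.6×10³))^0.25
  = (260.22)^0.25 = 4.0164 mm

4.02 mm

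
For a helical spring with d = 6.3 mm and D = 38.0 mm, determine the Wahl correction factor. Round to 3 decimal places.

1.251

C = D/d = 38.0/6.3 = 6.0317
K_W = (4C−1)/(4C−4) + 0.615/C = 23.127/20.127 + 0.1020 = 1.2510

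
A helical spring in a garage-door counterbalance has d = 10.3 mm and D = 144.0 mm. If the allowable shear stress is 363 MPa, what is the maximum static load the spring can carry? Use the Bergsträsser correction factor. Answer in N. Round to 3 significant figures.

C = D/d = 144.0/10.3 = 13.9806
K_B = (4C+2)/(4C−3) = 57.922/52.922 = 1.0945
τ_max = K·8FD/(πd³) → F_max = τ_allow·πd³/(8DK)
F_max = 363·π·10.3³/(8·144.0·1.0945) = 1.2461e+06/1260.8 = 988.35 N

988 N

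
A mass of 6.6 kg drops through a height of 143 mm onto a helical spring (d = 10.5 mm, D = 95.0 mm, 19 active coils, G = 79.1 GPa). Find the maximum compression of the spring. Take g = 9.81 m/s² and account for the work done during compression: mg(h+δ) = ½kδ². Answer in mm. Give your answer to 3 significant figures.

k = Gd⁴/(8D³N_a) = (79.1×10³)(10.5⁴)/(8·95.0³·19) = 7.3777 N/mm
W = mg = 6.6 × 9.81 = 64.746 N
½kδ² − Wδ − Wh = 0 → δ = (W + √(W² + 2kWh))/k
δ = (64.746 + √(4192 + 136615))/7.3777 = (64.746 + 375.24)/7.3777 = 59.638 mm

59.6 mm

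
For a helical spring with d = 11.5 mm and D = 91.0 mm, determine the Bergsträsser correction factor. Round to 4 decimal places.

1.1745

C = D/d = 91.0/11.5 = 7.9130
K_B = (4C+2)/(4C−3) = 33.652/28.652 = 1.1745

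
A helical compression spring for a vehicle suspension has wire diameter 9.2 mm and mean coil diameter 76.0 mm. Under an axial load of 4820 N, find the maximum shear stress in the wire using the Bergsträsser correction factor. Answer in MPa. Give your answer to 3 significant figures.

Spring index C = D/d = 76.0/9.2 = 8.2609
K_B = (4C+2)/(4C−3) = 35.043/30.043 = 1.1664
τ₀ = 8FD/(πd³) = 8·4820·76.0/(π·9.2³) = 2.93056e+06/2446.3 = 1197.9 MPa
τ_max = K·τ₀ = 1.1664 × 1197.9 = 1397.3 MPa

1400 MPa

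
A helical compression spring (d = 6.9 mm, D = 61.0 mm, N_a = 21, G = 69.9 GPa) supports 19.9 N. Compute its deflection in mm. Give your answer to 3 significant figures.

k = Gd⁴/(8D³N_a) = (69.9×10³)(6.9⁴)/(8·61.0³·21) = 4.155 N/mm
δ = F/k = 19.9 / 4.155 = 4.7894 mm

4.79 mm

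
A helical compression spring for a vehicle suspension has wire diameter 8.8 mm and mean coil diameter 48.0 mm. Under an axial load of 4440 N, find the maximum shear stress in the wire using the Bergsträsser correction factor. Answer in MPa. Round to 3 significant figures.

1010 MPa

Spring index C = D/d = 48.0/8.8 = 5.4545
K_B = (4C+2)/(4C−3) = 23.818/18.818 = 1.2657
τ₀ = 8FD/(πd³) = 8·4440·48.0/(π·8.8³) = 1.70496e+06/2140.9 = 796.37 MPa
τ_max = K·τ₀ = 1.2657 × 796.37 = 1008 MPa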